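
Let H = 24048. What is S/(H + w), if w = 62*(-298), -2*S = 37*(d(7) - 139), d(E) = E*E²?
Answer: -1887/2786 ≈ -0.67731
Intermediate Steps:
d(E) = E³
S = -3774 (S = -37*(7³ - 139)/2 = -37*(343 - 139)/2 = -37*204/2 = -½*7548 = -3774)
w = -18476
S/(H + w) = -3774/(24048 - 18476) = -3774/5572 = -3774*1/5572 = -1887/2786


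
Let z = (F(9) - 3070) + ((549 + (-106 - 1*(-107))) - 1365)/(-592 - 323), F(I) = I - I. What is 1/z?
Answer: -183/561647 ≈ -0.00032583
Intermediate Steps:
F(I) = 0
z = -561647/183 (z = (0 - 3070) + ((549 + (-106 - 1*(-107))) - 1365)/(-592 - 323) = -3070 + ((549 + (-106 + 107)) - 1365)/(-915) = -3070 + ((549 + 1) - 1365)*(-1/915) = -3070 + (550 - 1365)*(-1/915) = -3070 - 815*(-1/915) = -3070 + 163/183 = -561647/183 ≈ -3069.1)
1/z = 1/(-561647/183) = -183/561647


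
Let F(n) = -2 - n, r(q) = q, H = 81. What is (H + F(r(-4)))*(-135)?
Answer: -11205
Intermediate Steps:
(H + F(r(-4)))*(-135) = (81 + (-2 - 1*(-4)))*(-135) = (81 + (-2 + 4))*(-135) = (81 + 2)*(-135) = 83*(-135) = -11205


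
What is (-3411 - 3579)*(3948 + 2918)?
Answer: -47993340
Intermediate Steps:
(-3411 - 3579)*(3948 + 2918) = -6990*6866 = -47993340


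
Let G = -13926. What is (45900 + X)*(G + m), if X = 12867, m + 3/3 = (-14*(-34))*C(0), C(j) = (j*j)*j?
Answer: -818448009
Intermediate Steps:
C(j) = j³ (C(j) = j²*j = j³)
m = -1 (m = -1 - 14*(-34)*0³ = -1 + 476*0 = -1 + 0 = -1)
(45900 + X)*(G + m) = (45900 + 12867)*(-13926 - 1) = 58767*(-13927) = -818448009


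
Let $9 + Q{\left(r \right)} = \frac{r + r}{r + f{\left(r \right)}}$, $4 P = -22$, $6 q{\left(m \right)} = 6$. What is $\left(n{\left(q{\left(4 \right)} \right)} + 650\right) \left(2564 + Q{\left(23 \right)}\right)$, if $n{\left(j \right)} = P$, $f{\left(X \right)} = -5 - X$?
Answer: $\frac{16407681}{10} \approx 1.6408 \cdot 10^{6}$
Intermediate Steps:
$q{\left(m \right)} = 1$ ($q{\left(m \right)} = \frac{1}{6} \cdot 6 = 1$)
$P = - \frac{11}{2}$ ($P = \frac{1}{4} \left(-22\right) = - \frac{11}{2} \approx -5.5$)
$n{\left(j \right)} = - \frac{11}{2}$
$Q{\left(r \right)} = -9 - \frac{2 r}{5}$ ($Q{\left(r \right)} = -9 + \frac{r + r}{r - \left(5 + r\right)} = -9 + \frac{2 r}{-5} = -9 + 2 r \left(- \frac{1}{5}\right) = -9 - \frac{2 r}{5}$)
$\left(n{\left(q{\left(4 \right)} \right)} + 650\right) \left(2564 + Q{\left(23 \right)}\right) = \left(- \frac{11}{2} + 650\right) \left(2564 - \frac{91}{5}\right) = \frac{1289 \left(2564 - \frac{91}{5}\right)}{2} = \frac{1289}{2} \cdot \frac{12729}{5} = \frac{16407681}{10}$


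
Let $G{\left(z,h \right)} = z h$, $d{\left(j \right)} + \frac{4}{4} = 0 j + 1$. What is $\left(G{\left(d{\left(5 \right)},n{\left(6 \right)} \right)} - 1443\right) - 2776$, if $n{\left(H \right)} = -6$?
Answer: $-4219$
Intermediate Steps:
$d{\left(j \right)} = 0$ ($d{\left(j \right)} = -1 + \left(0 j + 1\right) = -1 + \left(0 + 1\right) = -1 + 1 = 0$)
$G{\left(z,h \right)} = h z$
$\left(G{\left(d{\left(5 \right)},n{\left(6 \right)} \right)} - 1443\right) - 2776 = \left(\left(-6\right) 0 - 1443\right) - 2776 = \left(0 - 1443\right) - 2776 = -1443 - 2776 = -4219$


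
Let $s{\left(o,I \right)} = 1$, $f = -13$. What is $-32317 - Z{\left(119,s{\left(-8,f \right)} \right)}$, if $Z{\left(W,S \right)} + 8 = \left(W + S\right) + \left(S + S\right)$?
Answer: $-32431$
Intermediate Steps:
$Z{\left(W,S \right)} = -8 + W + 3 S$ ($Z{\left(W,S \right)} = -8 + \left(\left(W + S\right) + \left(S + S\right)\right) = -8 + \left(\left(S + W\right) + 2 S\right) = -8 + \left(W + 3 S\right) = -8 + W + 3 S$)
$-32317 - Z{\left(119,s{\left(-8,f \right)} \right)} = -32317 - \left(-8 + 119 + 3 \cdot 1\right) = -32317 - \left(-8 + 119 + 3\right) = -32317 - 114 = -32431$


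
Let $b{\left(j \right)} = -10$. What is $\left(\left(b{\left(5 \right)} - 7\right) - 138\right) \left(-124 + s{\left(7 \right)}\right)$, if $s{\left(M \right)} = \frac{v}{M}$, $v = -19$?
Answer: $\frac{137485}{7} \approx 19641.0$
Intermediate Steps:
$s{\left(M \right)} = - \frac{19}{M}$
$\left(\left(b{\left(5 \right)} - 7\right) - 138\right) \left(-124 + s{\left(7 \right)}\right) = \left(\left(-10 - 7\right) - 138\right) \left(-124 - \frac{19}{7}\right) = \left(-17 - 138\right) \left(-124 - \frac{19}{7}\right) = - 155 \left(-124 - \frac{19}{7}\right) = \left(-155\right) \left(- \frac{887}{7}\right) = \frac{137485}{7}$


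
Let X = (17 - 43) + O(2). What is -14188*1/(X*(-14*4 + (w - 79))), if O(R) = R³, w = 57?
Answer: -3547/351 ≈ -10.105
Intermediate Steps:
X = -18 (X = (17 - 43) + 2³ = -26 + 8 = -18)
-14188*1/(X*(-14*4 + (w - 79))) = -14188*(-1/(18*(-14*4 + (57 - 79)))) = -14188*(-1/(18*(-56 - 22))) = -14188/((-78*(-18))) = -14188/1404 = -14188*1/1404 = -3547/351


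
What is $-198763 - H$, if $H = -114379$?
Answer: $-84384$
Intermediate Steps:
$-198763 - H = -198763 - -114379 = -198763 + 114379 = -84384$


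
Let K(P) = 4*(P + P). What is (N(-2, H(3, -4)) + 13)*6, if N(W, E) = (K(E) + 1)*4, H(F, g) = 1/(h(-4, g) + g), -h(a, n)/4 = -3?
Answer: 126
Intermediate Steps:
K(P) = 8*P (K(P) = 4*(2*P) = 8*P)
h(a, n) = 12 (h(a, n) = -4*(-3) = 12)
H(F, g) = 1/(12 + g)
N(W, E) = 4 + 32*E (N(W, E) = (8*E + 1)*4 = (1 + 8*E)*4 = 4 + 32*E)
(N(-2, H(3, -4)) + 13)*6 = ((4 + 32/(12 - 4)) + 13)*6 = ((4 + 32/8) + 13)*6 = ((4 + 32*(⅛)) + 13)*6 = ((4 + 4) + 13)*6 = (8 + 13)*6 = 21*6 = 126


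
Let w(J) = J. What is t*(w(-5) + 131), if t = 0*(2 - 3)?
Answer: 0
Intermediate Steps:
t = 0 (t = 0*(-1) = 0)
t*(w(-5) + 131) = 0*(-5 + 131) = 0*126 = 0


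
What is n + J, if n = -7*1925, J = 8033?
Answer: -5442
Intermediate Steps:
n = -13475
n + J = -13475 + 8033 = -5442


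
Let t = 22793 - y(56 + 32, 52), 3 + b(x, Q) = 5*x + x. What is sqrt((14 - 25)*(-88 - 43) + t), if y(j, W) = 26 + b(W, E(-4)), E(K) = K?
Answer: sqrt(23899) ≈ 154.59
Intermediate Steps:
b(x, Q) = -3 + 6*x (b(x, Q) = -3 + (5*x + x) = -3 + 6*x)
y(j, W) = 23 + 6*W (y(j, W) = 26 + (-3 + 6*W) = 23 + 6*W)
t = 22458 (t = 22793 - (23 + 6*52) = 22793 - (23 + 312) = 22793 - 1*335 = 22793 - 335 = 22458)
sqrt((14 - 25)*(-88 - 43) + t) = sqrt((14 - 25)*(-88 - 43) + 22458) = sqrt(-11*(-131) + 22458) = sqrt(1441 + 22458) = sqrt(23899)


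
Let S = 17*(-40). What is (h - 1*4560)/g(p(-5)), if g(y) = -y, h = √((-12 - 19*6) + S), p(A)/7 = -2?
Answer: -2280/7 + I*√806/14 ≈ -325.71 + 2.0279*I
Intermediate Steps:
p(A) = -14 (p(A) = 7*(-2) = -14)
S = -680
h = I*√806 (h = √((-12 - 19*6) - 680) = √((-12 - 114) - 680) = √(-126 - 680) = √(-806) = I*√806 ≈ 28.39*I)
(h - 1*4560)/g(p(-5)) = (I*√806 - 1*4560)/((-1*(-14))) = (I*√806 - 4560)/14 = (-4560 + I*√806)*(1/14) = -2280/7 + I*√806/14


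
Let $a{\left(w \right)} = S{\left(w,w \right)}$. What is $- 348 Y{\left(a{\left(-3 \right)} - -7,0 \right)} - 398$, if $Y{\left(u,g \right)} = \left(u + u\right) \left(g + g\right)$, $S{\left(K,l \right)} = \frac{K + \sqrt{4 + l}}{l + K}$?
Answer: $-398$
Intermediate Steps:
$S{\left(K,l \right)} = \frac{K + \sqrt{4 + l}}{K + l}$
$a{\left(w \right)} = \frac{w + \sqrt{4 + w}}{2 w}$ ($a{\left(w \right)} = \frac{w + \sqrt{4 + w}}{w + w} = \frac{w + \sqrt{4 + w}}{2 w}$)
$Y{\left(u,g \right)} = 4 g u$ ($Y{\left(u,g \right)} = 2 u 2 g = 4 g u$)
$- 348 Y{\left(a{\left(-3 \right)} - -7,0 \right)} - 398 = - 348 \cdot 4 \cdot 0 \left(\frac{-3 + \sqrt{4 - 3}}{2 \left(-3\right)} - -7\right) - 398 = - 348 \cdot 4 \cdot 0 \left(\frac{1}{2} \left(- \frac{1}{3}\right) \left(-3 + \sqrt{1}\right) + 7\right) - 398 = - 348 \cdot 4 \cdot 0 \left(\frac{1}{2} \left(- \frac{1}{3}\right) \left(-3 + 1\right) + 7\right) - 398 = - 348 \cdot 4 \cdot 0 \left(\frac{1}{2} \left(- \frac{1}{3}\right) \left(-2\right) + 7\right) - 398 = - 348 \cdot 4 \cdot 0 \left(\frac{1}{3} + 7\right) - 398 = - 348 \cdot 4 \cdot 0 \cdot \frac{22}{3} - 398 = \left(-348\right) 0 - 398 = 0 - 398 = -398$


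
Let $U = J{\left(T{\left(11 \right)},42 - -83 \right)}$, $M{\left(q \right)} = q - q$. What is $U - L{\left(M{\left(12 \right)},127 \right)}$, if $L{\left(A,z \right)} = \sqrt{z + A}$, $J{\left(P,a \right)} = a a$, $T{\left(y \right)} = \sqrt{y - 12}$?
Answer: $15625 - \sqrt{127} \approx 15614.0$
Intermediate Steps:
$T{\left(y \right)} = \sqrt{-12 + y}$
$J{\left(P,a \right)} = a^{2}$
$M{\left(q \right)} = 0$
$L{\left(A,z \right)} = \sqrt{A + z}$
$U = 15625$ ($U = \left(42 - -83\right)^{2} = \left(42 + 83\right)^{2} = 125^{2} = 15625$)
$U - L{\left(M{\left(12 \right)},127 \right)} = 15625 - \sqrt{0 + 127} = 15625 - \sqrt{127}$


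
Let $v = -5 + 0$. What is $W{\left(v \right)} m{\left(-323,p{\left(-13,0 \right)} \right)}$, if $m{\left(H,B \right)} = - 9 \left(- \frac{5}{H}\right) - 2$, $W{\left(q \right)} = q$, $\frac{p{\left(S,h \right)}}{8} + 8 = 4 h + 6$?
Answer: $\frac{3455}{323} \approx 10.697$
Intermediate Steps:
$p{\left(S,h \right)} = -16 + 32 h$ ($p{\left(S,h \right)} = -64 + 8 \left(4 h + 6\right) = -64 + 8 \left(6 + 4 h\right) = -64 + \left(48 + 32 h\right) = -16 + 32 h$)
$v = -5$
$m{\left(H,B \right)} = -2 + \frac{45}{H}$ ($m{\left(H,B \right)} = \frac{45}{H} - 2 = -2 + \frac{45}{H}$)
$W{\left(v \right)} m{\left(-323,p{\left(-13,0 \right)} \right)} = - 5 \left(-2 + \frac{45}{-323}\right) = - 5 \left(-2 + 45 \left(- \frac{1}{323}\right)\right) = - 5 \left(-2 - \frac{45}{323}\right) = \left(-5\right) \left(- \frac{691}{323}\right) = \frac{3455}{323}$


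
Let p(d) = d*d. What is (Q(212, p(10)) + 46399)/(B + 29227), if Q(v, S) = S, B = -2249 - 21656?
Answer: 46499/5322 ≈ 8.7371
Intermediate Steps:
p(d) = d²
B = -23905
(Q(212, p(10)) + 46399)/(B + 29227) = (10² + 46399)/(-23905 + 29227) = (100 + 46399)/5322 = 46499*(1/5322) = 46499/5322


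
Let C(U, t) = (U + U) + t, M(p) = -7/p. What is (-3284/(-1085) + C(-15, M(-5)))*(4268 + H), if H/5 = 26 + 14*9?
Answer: -139511916/1085 ≈ -1.2858e+5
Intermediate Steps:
C(U, t) = t + 2*U (C(U, t) = 2*U + t = t + 2*U)
H = 760 (H = 5*(26 + 14*9) = 5*(26 + 126) = 5*152 = 760)
(-3284/(-1085) + C(-15, M(-5)))*(4268 + H) = (-3284/(-1085) + (-7/(-5) + 2*(-15)))*(4268 + 760) = (-3284*(-1/1085) + (-7*(-⅕) - 30))*5028 = (3284/1085 + (7/5 - 30))*5028 = (3284/1085 - 143/5)*5028 = -27747/1085*5028 = -139511916/1085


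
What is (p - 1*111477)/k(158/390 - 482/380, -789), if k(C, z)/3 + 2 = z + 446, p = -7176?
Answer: 39551/345 ≈ 114.64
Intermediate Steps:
k(C, z) = 1332 + 3*z (k(C, z) = -6 + 3*(z + 446) = -6 + 3*(446 + z) = -6 + (1338 + 3*z) = 1332 + 3*z)
(p - 1*111477)/k(158/390 - 482/380, -789) = (-7176 - 1*111477)/(1332 + 3*(-789)) = (-7176 - 111477)/(1332 - 2367) = -118653/(-1035) = -118653*(-1/1035) = 39551/345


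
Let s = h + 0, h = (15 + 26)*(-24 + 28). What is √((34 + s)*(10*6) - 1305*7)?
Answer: 3*√305 ≈ 52.393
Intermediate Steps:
h = 164 (h = 41*4 = 164)
s = 164 (s = 164 + 0 = 164)
√((34 + s)*(10*6) - 1305*7) = √((34 + 164)*(10*6) - 1305*7) = √(198*60 - 261*35) = √(11880 - 9135) = √2745 = 3*√305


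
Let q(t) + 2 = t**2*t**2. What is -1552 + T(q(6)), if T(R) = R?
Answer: -258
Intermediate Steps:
q(t) = -2 + t**4 (q(t) = -2 + t**2*t**2 = -2 + t**4)
-1552 + T(q(6)) = -1552 + (-2 + 6**4) = -1552 + (-2 + 1296) = -1552 + 1294 = -258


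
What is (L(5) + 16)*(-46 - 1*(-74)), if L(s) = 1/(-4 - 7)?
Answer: 4900/11 ≈ 445.45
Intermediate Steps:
L(s) = -1/11 (L(s) = 1/(-11) = -1/11)
(L(5) + 16)*(-46 - 1*(-74)) = (-1/11 + 16)*(-46 - 1*(-74)) = 175*(-46 + 74)/11 = (175/11)*28 = 4900/11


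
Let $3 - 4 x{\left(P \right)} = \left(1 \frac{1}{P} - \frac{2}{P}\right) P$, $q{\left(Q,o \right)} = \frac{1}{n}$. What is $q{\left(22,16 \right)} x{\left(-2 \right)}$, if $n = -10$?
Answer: $- \frac{1}{10} \approx -0.1$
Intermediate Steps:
$q{\left(Q,o \right)} = - \frac{1}{10}$ ($q{\left(Q,o \right)} = \frac{1}{-10} = - \frac{1}{10}$)
$x{\left(P \right)} = 1$ ($x{\left(P \right)} = \frac{3}{4} - \frac{\left(1 \frac{1}{P} - \frac{2}{P}\right) P}{4} = \frac{3}{4} - \frac{\left(\frac{1}{P} - \frac{2}{P}\right) P}{4} = \frac{3}{4} - \frac{- \frac{1}{P} P}{4} = \frac{3}{4} - - \frac{1}{4} = \frac{3}{4} + \frac{1}{4} = 1$)
$q{\left(22,16 \right)} x{\left(-2 \right)} = \left(- \frac{1}{10}\right) 1 = - \frac{1}{10}$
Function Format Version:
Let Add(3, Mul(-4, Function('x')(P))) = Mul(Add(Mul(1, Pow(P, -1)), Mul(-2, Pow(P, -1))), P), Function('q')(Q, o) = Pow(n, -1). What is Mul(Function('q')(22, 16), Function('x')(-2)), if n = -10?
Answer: Rational(-1, 10) ≈ -0.10000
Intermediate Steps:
Function('q')(Q, o) = Rational(-1, 10) (Function('q')(Q, o) = Pow(-10, -1) = Rational(-1, 10))
Function('x')(P) = 1 (Function('x')(P) = Add(Rational(3, 4), Mul(Rational(-1, 4), Mul(Add(Mul(1, Pow(P, -1)), Mul(-2, Pow(P, -1))), P))) = Add(Rational(3, 4), Mul(Rational(-1, 4), Mul(Add(Pow(P, -1), Mul(-2, Pow(P, -1))), P))) = Add(Rational(3, 4), Mul(Rational(-1, 4), Mul(Mul(-1, Pow(P, -1)), P))) = Add(Rational(3, 4), Mul(Rational(-1, 4), -1)) = Add(Rational(3, 4), Rational(1, 4)) = 1)
Mul(Function('q')(22, 16), Function('x')(-2)) = Mul(Rational(-1, 10), 1) = Rational(-1, 10)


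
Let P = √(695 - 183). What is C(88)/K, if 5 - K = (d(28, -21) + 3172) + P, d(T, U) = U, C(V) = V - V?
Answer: 0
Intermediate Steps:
C(V) = 0
P = 16*√2 (P = √512 = 16*√2 ≈ 22.627)
K = -3146 - 16*√2 (K = 5 - ((-21 + 3172) + 16*√2) = 5 - (3151 + 16*√2) = 5 + (-3151 - 16*√2) = -3146 - 16*√2 ≈ -3168.6)
C(88)/K = 0/(-3146 - 16*√2) = 0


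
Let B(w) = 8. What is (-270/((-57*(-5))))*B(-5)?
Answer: -144/19 ≈ -7.5789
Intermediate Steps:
(-270/((-57*(-5))))*B(-5) = -270/((-57*(-5)))*8 = -270/285*8 = -270*1/285*8 = -18/19*8 = -144/19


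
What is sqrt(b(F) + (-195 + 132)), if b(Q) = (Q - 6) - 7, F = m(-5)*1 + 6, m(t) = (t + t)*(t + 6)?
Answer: 4*I*sqrt(5) ≈ 8.9443*I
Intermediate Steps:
m(t) = 2*t*(6 + t) (m(t) = (2*t)*(6 + t) = 2*t*(6 + t))
F = -4 (F = (2*(-5)*(6 - 5))*1 + 6 = (2*(-5)*1)*1 + 6 = -10*1 + 6 = -10 + 6 = -4)
b(Q) = -13 + Q (b(Q) = (-6 + Q) - 7 = -13 + Q)
sqrt(b(F) + (-195 + 132)) = sqrt((-13 - 4) + (-195 + 132)) = sqrt(-17 - 63) = sqrt(-80) = 4*I*sqrt(5)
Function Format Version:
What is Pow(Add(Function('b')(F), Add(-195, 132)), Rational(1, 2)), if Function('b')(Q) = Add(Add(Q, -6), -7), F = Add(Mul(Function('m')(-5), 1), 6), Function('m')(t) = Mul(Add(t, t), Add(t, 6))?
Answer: Mul(4, I, Pow(5, Rational(1, 2))) ≈ Mul(8.9443, I)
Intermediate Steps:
Function('m')(t) = Mul(2, t, Add(6, t)) (Function('m')(t) = Mul(Mul(2, t), Add(6, t)) = Mul(2, t, Add(6, t)))
F = -4 (F = Add(Mul(Mul(2, -5, Add(6, -5)), 1), 6) = Add(Mul(Mul(2, -5, 1), 1), 6) = Add(Mul(-10, 1), 6) = Add(-10, 6) = -4)
Function('b')(Q) = Add(-13, Q) (Function('b')(Q) = Add(Add(-6, Q), -7) = Add(-13, Q))
Pow(Add(Function('b')(F), Add(-195, 132)), Rational(1, 2)) = Pow(Add(Add(-13, -4), Add(-195, 132)), Rational(1, 2)) = Pow(Add(-17, -63), Rational(1, 2)) = Pow(-80, Rational(1, 2)) = Mul(4, I, Pow(5, Rational(1, 2)))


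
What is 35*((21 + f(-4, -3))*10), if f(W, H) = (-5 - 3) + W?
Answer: 3150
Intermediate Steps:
f(W, H) = -8 + W
35*((21 + f(-4, -3))*10) = 35*((21 + (-8 - 4))*10) = 35*((21 - 12)*10) = 35*(9*10) = 35*90 = 3150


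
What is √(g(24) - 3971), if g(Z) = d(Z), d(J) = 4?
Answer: I*√3967 ≈ 62.984*I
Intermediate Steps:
g(Z) = 4
√(g(24) - 3971) = √(4 - 3971) = √(-3967) = I*√3967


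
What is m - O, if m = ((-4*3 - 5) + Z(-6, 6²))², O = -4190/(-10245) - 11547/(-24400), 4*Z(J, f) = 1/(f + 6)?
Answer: 8463968946611/29397412800 ≈ 287.92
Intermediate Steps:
Z(J, f) = 1/(4*(6 + f)) (Z(J, f) = 1/(4*(f + 6)) = 1/(4*(6 + f)))
O = 44107003/49995600 (O = -4190*(-1/10245) - 11547*(-1/24400) = 838/2049 + 11547/24400 = 44107003/49995600 ≈ 0.88222)
m = 8151025/28224 (m = ((-4*3 - 5) + 1/(4*(6 + 6²)))² = ((-12 - 5) + 1/(4*(6 + 36)))² = (-17 + (¼)/42)² = (-17 + (¼)*(1/42))² = (-17 + 1/168)² = (-2855/168)² = 8151025/28224 ≈ 288.80)
m - O = 8151025/28224 - 1*44107003/49995600 = 8151025/28224 - 44107003/49995600 = 8463968946611/29397412800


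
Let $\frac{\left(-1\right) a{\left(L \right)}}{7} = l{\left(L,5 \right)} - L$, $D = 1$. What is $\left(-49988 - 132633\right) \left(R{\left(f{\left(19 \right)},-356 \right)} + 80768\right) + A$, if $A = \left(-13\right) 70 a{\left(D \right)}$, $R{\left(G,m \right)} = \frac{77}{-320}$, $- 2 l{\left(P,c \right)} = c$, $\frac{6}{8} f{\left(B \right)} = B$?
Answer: $- \frac{4719971609543}{320} \approx -1.475 \cdot 10^{10}$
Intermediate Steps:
$f{\left(B \right)} = \frac{4 B}{3}$
$l{\left(P,c \right)} = - \frac{c}{2}$
$R{\left(G,m \right)} = - \frac{77}{320}$ ($R{\left(G,m \right)} = 77 \left(- \frac{1}{320}\right) = - \frac{77}{320}$)
$a{\left(L \right)} = \frac{35}{2} + 7 L$ ($a{\left(L \right)} = - 7 \left(\left(- \frac{1}{2}\right) 5 - L\right) = - 7 \left(- \frac{5}{2} - L\right) = \frac{35}{2} + 7 L$)
$A = -22295$ ($A = \left(-13\right) 70 \left(\frac{35}{2} + 7 \cdot 1\right) = - 910 \left(\frac{35}{2} + 7\right) = \left(-910\right) \frac{49}{2} = -22295$)
$\left(-49988 - 132633\right) \left(R{\left(f{\left(19 \right)},-356 \right)} + 80768\right) + A = \left(-49988 - 132633\right) \left(- \frac{77}{320} + 80768\right) - 22295 = \left(-182621\right) \frac{25845683}{320} - 22295 = - \frac{4719964475143}{320} - 22295 = - \frac{4719971609543}{320}$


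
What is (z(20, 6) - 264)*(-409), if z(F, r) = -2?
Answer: 108794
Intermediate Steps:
(z(20, 6) - 264)*(-409) = (-2 - 264)*(-409) = -266*(-409) = 108794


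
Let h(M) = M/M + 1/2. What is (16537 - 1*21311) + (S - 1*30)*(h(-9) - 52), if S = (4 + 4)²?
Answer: -6491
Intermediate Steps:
S = 64 (S = 8² = 64)
h(M) = 3/2 (h(M) = 1 + 1*(½) = 1 + ½ = 3/2)
(16537 - 1*21311) + (S - 1*30)*(h(-9) - 52) = (16537 - 1*21311) + (64 - 1*30)*(3/2 - 52) = (16537 - 21311) + (64 - 30)*(-101/2) = -4774 + 34*(-101/2) = -4774 - 1717 = -6491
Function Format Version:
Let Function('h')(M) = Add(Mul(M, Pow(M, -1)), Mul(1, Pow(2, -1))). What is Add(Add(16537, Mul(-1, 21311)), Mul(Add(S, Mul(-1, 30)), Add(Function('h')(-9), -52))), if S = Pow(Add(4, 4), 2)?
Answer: -6491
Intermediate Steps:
S = 64 (S = Pow(8, 2) = 64)
Function('h')(M) = Rational(3, 2) (Function('h')(M) = Add(1, Mul(1, Rational(1, 2))) = Add(1, Rational(1, 2)) = Rational(3, 2))
Add(Add(16537, Mul(-1, 21311)), Mul(Add(S, Mul(-1, 30)), Add(Function('h')(-9), -52))) = Add(Add(16537, Mul(-1, 21311)), Mul(Add(64, Mul(-1, 30)), Add(Rational(3, 2), -52))) = Add(Add(16537, -21311), Mul(Add(64, -30), Rational(-101, 2))) = Add(-4774, Mul(34, Rational(-101, 2))) = Add(-4774, -1717) = -6491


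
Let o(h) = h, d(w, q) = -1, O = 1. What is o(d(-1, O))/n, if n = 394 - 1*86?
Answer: -1/308 ≈ -0.0032468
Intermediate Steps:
n = 308 (n = 394 - 86 = 308)
o(d(-1, O))/n = -1/308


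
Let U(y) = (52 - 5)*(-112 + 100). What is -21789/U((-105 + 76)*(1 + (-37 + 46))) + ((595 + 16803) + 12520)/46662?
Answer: 24609335/626604 ≈ 39.274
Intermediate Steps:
U(y) = -564 (U(y) = 47*(-12) = -564)
-21789/U((-105 + 76)*(1 + (-37 + 46))) + ((595 + 16803) + 12520)/46662 = -21789/(-564) + ((595 + 16803) + 12520)/46662 = -21789*(-1/564) + (17398 + 12520)*(1/46662) = 7263/188 + 29918*(1/46662) = 7263/188 + 2137/3333 = 24609335/626604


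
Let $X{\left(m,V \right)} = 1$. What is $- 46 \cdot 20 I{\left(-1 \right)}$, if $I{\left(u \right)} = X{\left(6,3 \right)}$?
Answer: $-920$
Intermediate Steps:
$I{\left(u \right)} = 1$
$- 46 \cdot 20 I{\left(-1 \right)} = - 46 \cdot 20 \cdot 1 = - 920 \cdot 1 = \left(-1\right) 920 = -920$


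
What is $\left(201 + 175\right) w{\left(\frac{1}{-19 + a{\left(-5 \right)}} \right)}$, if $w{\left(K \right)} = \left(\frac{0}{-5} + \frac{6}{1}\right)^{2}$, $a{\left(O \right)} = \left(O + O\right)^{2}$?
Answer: $13536$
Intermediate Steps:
$a{\left(O \right)} = 4 O^{2}$ ($a{\left(O \right)} = \left(2 O\right)^{2} = 4 O^{2}$)
$w{\left(K \right)} = 36$ ($w{\left(K \right)} = \left(0 \left(- \frac{1}{5}\right) + 6 \cdot 1\right)^{2} = \left(0 + 6\right)^{2} = 6^{2} = 36$)
$\left(201 + 175\right) w{\left(\frac{1}{-19 + a{\left(-5 \right)}} \right)} = \left(201 + 175\right) 36 = 376 \cdot 36 = 13536$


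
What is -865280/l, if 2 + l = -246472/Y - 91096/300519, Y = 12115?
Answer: 1575150384038400/41227361189 ≈ 38206.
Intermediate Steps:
l = -82454722378/3640787685 (l = -2 + (-246472/12115 - 91096/300519) = -2 - 75173147008/3640787685 = -82454722378/3640787685 ≈ -22.647)
-865280/l = -865280/(-82454722378/3640787685) = -865280*(-3640787685/82454722378) = 1575150384038400/41227361189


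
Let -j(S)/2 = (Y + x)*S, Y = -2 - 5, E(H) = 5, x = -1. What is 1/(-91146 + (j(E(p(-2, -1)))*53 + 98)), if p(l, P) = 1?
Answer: -1/86808 ≈ -1.1520e-5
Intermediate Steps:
Y = -7
j(S) = 16*S (j(S) = -2*(-7 - 1)*S = -(-16)*S = 16*S)
1/(-91146 + (j(E(p(-2, -1)))*53 + 98)) = 1/(-91146 + ((16*5)*53 + 98)) = 1/(-91146 + (80*53 + 98)) = 1/(-91146 + (4240 + 98)) = 1/(-91146 + 4338) = 1/(-86808) = -1/86808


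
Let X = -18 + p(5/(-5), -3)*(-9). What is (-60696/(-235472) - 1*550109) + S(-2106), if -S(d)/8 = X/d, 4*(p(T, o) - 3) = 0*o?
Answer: -1894452972803/3443778 ≈ -5.5011e+5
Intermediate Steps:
p(T, o) = 3 (p(T, o) = 3 + (0*o)/4 = 3 + (¼)*0 = 3 + 0 = 3)
X = -45 (X = -18 + 3*(-9) = -18 - 27 = -45)
S(d) = 360/d (S(d) = -(-360)/d = 360/d)
(-60696/(-235472) - 1*550109) + S(-2106) = (-60696/(-235472) - 1*550109) + 360/(-2106) = (-60696*(-1/235472) - 550109) + 360*(-1/2106) = (7587/29434 - 550109) - 20/117 = -16191900719/29434 - 20/117 = -1894452972803/3443778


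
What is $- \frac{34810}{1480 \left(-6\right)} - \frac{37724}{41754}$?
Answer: $\frac{6213709}{2059864} \approx 3.0166$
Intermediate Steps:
$- \frac{34810}{1480 \left(-6\right)} - \frac{37724}{41754} = - \frac{34810}{-8880} - \frac{18862}{20877} = \left(-34810\right) \left(- \frac{1}{8880}\right) - \frac{18862}{20877} = \frac{3481}{888} - \frac{18862}{20877} = \frac{6213709}{2059864}$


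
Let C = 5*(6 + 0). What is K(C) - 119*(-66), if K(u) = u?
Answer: 7884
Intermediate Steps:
C = 30 (C = 5*6 = 30)
K(C) - 119*(-66) = 30 - 119*(-66) = 30 + 7854 = 7884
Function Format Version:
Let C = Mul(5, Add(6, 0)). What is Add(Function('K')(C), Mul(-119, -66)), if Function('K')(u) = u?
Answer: 7884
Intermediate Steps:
C = 30 (C = Mul(5, 6) = 30)
Add(Function('K')(C), Mul(-119, -66)) = Add(30, Mul(-119, -66)) = Add(30, 7854) = 7884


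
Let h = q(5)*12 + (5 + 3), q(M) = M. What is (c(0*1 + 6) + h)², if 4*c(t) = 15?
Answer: 82369/16 ≈ 5148.1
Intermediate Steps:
c(t) = 15/4 (c(t) = (¼)*15 = 15/4)
h = 68 (h = 5*12 + (5 + 3) = 60 + 8 = 68)
(c(0*1 + 6) + h)² = (15/4 + 68)² = (287/4)² = 82369/16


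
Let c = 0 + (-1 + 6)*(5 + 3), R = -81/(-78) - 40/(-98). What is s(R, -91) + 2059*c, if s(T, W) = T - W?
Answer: 105044417/1274 ≈ 82453.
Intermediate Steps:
R = 1843/1274 (R = -81*(-1/78) - 40*(-1/98) = 27/26 + 20/49 = 1843/1274 ≈ 1.4466)
c = 40 (c = 0 + 5*8 = 0 + 40 = 40)
s(R, -91) + 2059*c = (1843/1274 - 1*(-91)) + 2059*40 = (1843/1274 + 91) + 82360 = 117777/1274 + 82360 = 105044417/1274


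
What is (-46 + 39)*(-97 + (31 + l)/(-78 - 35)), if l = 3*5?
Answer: 77049/113 ≈ 681.85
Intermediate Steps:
l = 15
(-46 + 39)*(-97 + (31 + l)/(-78 - 35)) = (-46 + 39)*(-97 + (31 + 15)/(-78 - 35)) = -7*(-97 + 46/(-113)) = -7*(-97 + 46*(-1/113)) = -7*(-97 - 46/113) = -7*(-11007/113) = 77049/113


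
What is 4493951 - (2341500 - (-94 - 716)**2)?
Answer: 2808551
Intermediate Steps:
4493951 - (2341500 - (-94 - 716)**2) = 4493951 - (2341500 - 1*(-810)**2) = 4493951 - (2341500 - 1*656100) = 4493951 - (2341500 - 656100) = 4493951 - 1*1685400 = 4493951 - 1685400 = 2808551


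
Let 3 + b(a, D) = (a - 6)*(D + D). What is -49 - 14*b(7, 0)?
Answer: -7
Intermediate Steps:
b(a, D) = -3 + 2*D*(-6 + a) (b(a, D) = -3 + (a - 6)*(D + D) = -3 + (-6 + a)*(2*D) = -3 + 2*D*(-6 + a))
-49 - 14*b(7, 0) = -49 - 14*(-3 - 12*0 + 2*0*7) = -49 - 14*(-3 + 0 + 0) = -49 - 14*(-3) = -49 + 42 = -7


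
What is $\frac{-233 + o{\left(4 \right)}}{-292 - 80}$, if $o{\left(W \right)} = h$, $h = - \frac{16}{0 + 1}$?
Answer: $\frac{83}{124} \approx 0.66935$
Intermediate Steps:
$h = -16$ ($h = - \frac{16}{1} = \left(-16\right) 1 = -16$)
$o{\left(W \right)} = -16$
$\frac{-233 + o{\left(4 \right)}}{-292 - 80} = \frac{-233 - 16}{-292 - 80} = - \frac{249}{-372} = \left(-249\right) \left(- \frac{1}{372}\right) = \frac{83}{124}$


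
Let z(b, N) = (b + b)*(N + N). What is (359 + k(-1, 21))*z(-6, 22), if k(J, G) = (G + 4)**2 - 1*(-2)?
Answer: -520608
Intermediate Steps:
k(J, G) = 2 + (4 + G)**2 (k(J, G) = (4 + G)**2 + 2 = 2 + (4 + G)**2)
z(b, N) = 4*N*b (z(b, N) = (2*b)*(2*N) = 4*N*b)
(359 + k(-1, 21))*z(-6, 22) = (359 + (2 + (4 + 21)**2))*(4*22*(-6)) = (359 + (2 + 25**2))*(-528) = (359 + (2 + 625))*(-528) = (359 + 627)*(-528) = 986*(-528) = -520608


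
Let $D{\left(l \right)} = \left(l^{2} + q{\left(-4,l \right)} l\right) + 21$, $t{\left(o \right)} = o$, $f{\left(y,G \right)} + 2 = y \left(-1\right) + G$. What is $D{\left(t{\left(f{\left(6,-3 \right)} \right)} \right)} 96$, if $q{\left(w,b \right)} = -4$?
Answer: $17856$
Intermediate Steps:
$f{\left(y,G \right)} = -2 + G - y$ ($f{\left(y,G \right)} = -2 + \left(y \left(-1\right) + G\right) = -2 + \left(- y + G\right) = -2 + \left(G - y\right) = -2 + G - y$)
$D{\left(l \right)} = 21 + l^{2} - 4 l$ ($D{\left(l \right)} = \left(l^{2} - 4 l\right) + 21 = 21 + l^{2} - 4 l$)
$D{\left(t{\left(f{\left(6,-3 \right)} \right)} \right)} 96 = \left(21 + \left(-2 - 3 - 6\right)^{2} - 4 \left(-2 - 3 - 6\right)\right) 96 = \left(21 + \left(-11\right)^{2} - -44\right) 96 = \left(21 + 121 + 44\right) 96 = 186 \cdot 96 = 17856$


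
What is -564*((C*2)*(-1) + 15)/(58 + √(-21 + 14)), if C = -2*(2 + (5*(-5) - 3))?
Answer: 2911368/3371 - 50196*I*√7/3371 ≈ 863.65 - 39.397*I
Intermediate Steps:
C = 52 (C = -2*(2 + (-25 - 3)) = -2*(2 - 28) = -2*(-26) = 52)
-564*((C*2)*(-1) + 15)/(58 + √(-21 + 14)) = -564*((52*2)*(-1) + 15)/(58 + √(-21 + 14)) = -564*(104*(-1) + 15)/(58 + √(-7)) = -564*(-104 + 15)/(58 + I*√7) = -(-50196)/(58 + I*√7) = 50196/(58 + I*√7)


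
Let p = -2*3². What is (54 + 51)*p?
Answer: -1890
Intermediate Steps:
p = -18 (p = -2*9 = -18)
(54 + 51)*p = (54 + 51)*(-18) = 105*(-18) = -1890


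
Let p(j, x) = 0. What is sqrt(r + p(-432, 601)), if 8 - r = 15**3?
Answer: I*sqrt(3367) ≈ 58.026*I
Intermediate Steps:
r = -3367 (r = 8 - 1*15**3 = 8 - 1*3375 = 8 - 3375 = -3367)
sqrt(r + p(-432, 601)) = sqrt(-3367 + 0) = sqrt(-3367) = I*sqrt(3367)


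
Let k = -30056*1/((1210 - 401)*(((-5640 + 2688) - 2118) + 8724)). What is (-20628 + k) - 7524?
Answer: -41609881564/1478043 ≈ -28152.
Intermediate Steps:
k = -15028/1478043 (k = -30056*1/(809*((-2952 - 2118) + 8724)) = -30056*1/(809*(-5070 + 8724)) = -30056/(809*3654) = -30056/2956086 = -30056*1/2956086 = -15028/1478043 ≈ -0.010167)
(-20628 + k) - 7524 = (-20628 - 15028/1478043) - 7524 = -30489086032/1478043 - 7524 = -41609881564/1478043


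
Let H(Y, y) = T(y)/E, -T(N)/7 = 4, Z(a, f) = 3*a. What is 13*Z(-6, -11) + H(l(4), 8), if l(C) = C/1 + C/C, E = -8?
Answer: -461/2 ≈ -230.50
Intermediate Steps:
T(N) = -28 (T(N) = -7*4 = -28)
l(C) = 1 + C (l(C) = C*1 + 1 = C + 1 = 1 + C)
H(Y, y) = 7/2 (H(Y, y) = -28/(-8) = -28*(-⅛) = 7/2)
13*Z(-6, -11) + H(l(4), 8) = 13*(3*(-6)) + 7/2 = 13*(-18) + 7/2 = -234 + 7/2 = -461/2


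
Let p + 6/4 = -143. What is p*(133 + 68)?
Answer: -58089/2 ≈ -29045.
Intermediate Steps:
p = -289/2 (p = -3/2 - 143 = -289/2 ≈ -144.50)
p*(133 + 68) = -289*(133 + 68)/2 = -289/2*201 = -58089/2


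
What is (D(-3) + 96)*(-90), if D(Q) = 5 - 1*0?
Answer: -9090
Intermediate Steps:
D(Q) = 5 (D(Q) = 5 + 0 = 5)
(D(-3) + 96)*(-90) = (5 + 96)*(-90) = 101*(-90) = -9090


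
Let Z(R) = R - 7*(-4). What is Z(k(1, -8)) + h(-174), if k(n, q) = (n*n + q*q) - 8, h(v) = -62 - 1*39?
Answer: -16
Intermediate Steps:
h(v) = -101 (h(v) = -62 - 39 = -101)
k(n, q) = -8 + n² + q² (k(n, q) = (n² + q²) - 8 = -8 + n² + q²)
Z(R) = 28 + R (Z(R) = R + 28 = 28 + R)
Z(k(1, -8)) + h(-174) = (28 + (-8 + 1² + (-8)²)) - 101 = (28 + (-8 + 1 + 64)) - 101 = (28 + 57) - 101 = 85 - 101 = -16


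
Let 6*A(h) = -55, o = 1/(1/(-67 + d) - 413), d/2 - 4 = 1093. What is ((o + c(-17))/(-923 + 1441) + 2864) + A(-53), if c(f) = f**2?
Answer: 3897926852719/1365111300 ≈ 2855.4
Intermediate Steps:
d = 2194 (d = 8 + 2*1093 = 8 + 2186 = 2194)
o = -2127/878450 (o = 1/(1/(-67 + 2194) - 413) = 1/(1/2127 - 413) = 1/(-878450/2127) = -2127/878450 ≈ -0.0024213)
A(h) = -55/6 (A(h) = (1/6)*(-55) = -55/6)
((o + c(-17))/(-923 + 1441) + 2864) + A(-53) = ((-2127/878450 + (-17)**2)/(-923 + 1441) + 2864) - 55/6 = ((-2127/878450 + 289)/518 + 2864) - 55/6 = ((253869923/878450)*(1/518) + 2864) - 55/6 = (253869923/455037100 + 2864) - 55/6 = 1303480124323/455037100 - 55/6 = 3897926852719/1365111300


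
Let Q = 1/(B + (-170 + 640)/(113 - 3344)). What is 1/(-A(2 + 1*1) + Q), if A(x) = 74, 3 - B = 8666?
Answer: -27990623/2071309333 ≈ -0.013513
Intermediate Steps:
B = -8663 (B = 3 - 1*8666 = 3 - 8666 = -8663)
Q = -3231/27990623 (Q = 1/(-8663 + (-170 + 640)/(113 - 3344)) = 1/(-8663 + 470/(-3231)) = 1/(-8663 + 470*(-1/3231)) = 1/(-8663 - 470/3231) = 1/(-27990623/3231) = -3231/27990623 ≈ -0.00011543)
1/(-A(2 + 1*1) + Q) = 1/(-1*74 - 3231/27990623) = 1/(-74 - 3231/27990623) = 1/(-2071309333/27990623) = -27990623/2071309333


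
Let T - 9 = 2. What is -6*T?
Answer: -66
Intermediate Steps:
T = 11 (T = 9 + 2 = 11)
-6*T = -6*11 = -1*66 = -66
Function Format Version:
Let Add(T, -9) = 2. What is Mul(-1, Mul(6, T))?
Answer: -66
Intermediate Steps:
T = 11 (T = Add(9, 2) = 11)
Mul(-1, Mul(6, T)) = Mul(-1, Mul(6, 11)) = Mul(-1, 66) = -66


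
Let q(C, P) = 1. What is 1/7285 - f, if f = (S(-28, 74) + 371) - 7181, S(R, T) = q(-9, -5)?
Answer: 49603566/7285 ≈ 6809.0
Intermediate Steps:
S(R, T) = 1
f = -6809 (f = (1 + 371) - 7181 = 372 - 7181 = -6809)
1/7285 - f = 1/7285 - 1*(-6809) = 1/7285 + 6809 = 49603566/7285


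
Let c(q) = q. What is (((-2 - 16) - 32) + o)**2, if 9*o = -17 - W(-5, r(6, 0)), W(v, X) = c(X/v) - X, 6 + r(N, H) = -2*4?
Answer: 5851561/2025 ≈ 2889.7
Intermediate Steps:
r(N, H) = -14 (r(N, H) = -6 - 2*4 = -6 - 8 = -14)
W(v, X) = -X + X/v (W(v, X) = X/v - X = -X + X/v)
o = -169/45 (o = (-17 - (-1*(-14) - 14/(-5)))/9 = (-17 - (14 - 14*(-1/5)))/9 = (-17 - (14 + 14/5))/9 = (-17 - 1*84/5)/9 = (-17 - 84/5)/9 = (1/9)*(-169/5) = -169/45 ≈ -3.7556)
(((-2 - 16) - 32) + o)**2 = (((-2 - 16) - 32) - 169/45)**2 = ((-18 - 32) - 169/45)**2 = (-50 - 169/45)**2 = (-2419/45)**2 = 5851561/2025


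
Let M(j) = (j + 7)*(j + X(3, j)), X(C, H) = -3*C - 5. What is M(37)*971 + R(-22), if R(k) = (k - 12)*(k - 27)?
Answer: 984318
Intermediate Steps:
X(C, H) = -5 - 3*C
R(k) = (-27 + k)*(-12 + k) (R(k) = (-12 + k)*(-27 + k) = (-27 + k)*(-12 + k))
M(j) = (-14 + j)*(7 + j) (M(j) = (j + 7)*(j + (-5 - 3*3)) = (7 + j)*(j + (-5 - 9)) = (7 + j)*(j - 14) = (7 + j)*(-14 + j) = (-14 + j)*(7 + j))
M(37)*971 + R(-22) = (-98 + 37**2 - 7*37)*971 + (324 + (-22)**2 - 39*(-22)) = (-98 + 1369 - 259)*971 + (324 + 484 + 858) = 1012*971 + 1666 = 982652 + 1666 = 984318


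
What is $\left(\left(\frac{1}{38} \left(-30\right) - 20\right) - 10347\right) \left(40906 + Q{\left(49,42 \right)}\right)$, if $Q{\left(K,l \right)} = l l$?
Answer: $- \frac{8405477960}{19} \approx -4.4239 \cdot 10^{8}$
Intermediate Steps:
$Q{\left(K,l \right)} = l^{2}$
$\left(\left(\frac{1}{38} \left(-30\right) - 20\right) - 10347\right) \left(40906 + Q{\left(49,42 \right)}\right) = \left(\left(\frac{1}{38} \left(-30\right) - 20\right) - 10347\right) \left(40906 + 42^{2}\right) = \left(\left(\frac{1}{38} \left(-30\right) - 20\right) - 10347\right) \left(40906 + 1764\right) = \left(\left(- \frac{15}{19} - 20\right) - 10347\right) 42670 = \left(- \frac{395}{19} - 10347\right) 42670 = \left(- \frac{196988}{19}\right) 42670 = - \frac{8405477960}{19}$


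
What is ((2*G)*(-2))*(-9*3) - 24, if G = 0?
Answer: -24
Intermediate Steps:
((2*G)*(-2))*(-9*3) - 24 = ((2*0)*(-2))*(-9*3) - 24 = (0*(-2))*(-27) - 24 = 0*(-27) - 24 = 0 - 24 = -24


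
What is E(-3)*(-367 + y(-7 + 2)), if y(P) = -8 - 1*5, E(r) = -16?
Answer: 6080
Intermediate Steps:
y(P) = -13 (y(P) = -8 - 5 = -13)
E(-3)*(-367 + y(-7 + 2)) = -16*(-367 - 13) = -16*(-380) = 6080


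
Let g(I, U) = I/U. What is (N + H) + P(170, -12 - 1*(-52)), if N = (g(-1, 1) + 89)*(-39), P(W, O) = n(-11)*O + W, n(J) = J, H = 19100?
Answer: 15398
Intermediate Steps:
P(W, O) = W - 11*O (P(W, O) = -11*O + W = W - 11*O)
N = -3432 (N = (-1/1 + 89)*(-39) = (-1*1 + 89)*(-39) = (-1 + 89)*(-39) = 88*(-39) = -3432)
(N + H) + P(170, -12 - 1*(-52)) = (-3432 + 19100) + (170 - 11*(-12 - 1*(-52))) = 15668 + (170 - 11*(-12 + 52)) = 15668 + (170 - 11*40) = 15668 + (170 - 440) = 15668 - 270 = 15398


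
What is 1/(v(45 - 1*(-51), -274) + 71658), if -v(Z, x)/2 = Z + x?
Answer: 1/72014 ≈ 1.3886e-5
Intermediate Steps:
v(Z, x) = -2*Z - 2*x (v(Z, x) = -2*(Z + x) = -2*Z - 2*x)
1/(v(45 - 1*(-51), -274) + 71658) = 1/((-2*(45 - 1*(-51)) - 2*(-274)) + 71658) = 1/((-2*(45 + 51) + 548) + 71658) = 1/((-2*96 + 548) + 71658) = 1/((-192 + 548) + 71658) = 1/(356 + 71658) = 1/72014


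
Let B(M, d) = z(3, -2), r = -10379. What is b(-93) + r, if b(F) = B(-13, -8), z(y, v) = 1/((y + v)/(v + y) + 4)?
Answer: -51894/5 ≈ -10379.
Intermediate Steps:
z(y, v) = 1/5 (z(y, v) = 1/((v + y)/(v + y) + 4) = 1/(1 + 4) = 1/5)
B(M, d) = 1/5
b(F) = 1/5
b(-93) + r = 1/5 - 10379 = -51894/5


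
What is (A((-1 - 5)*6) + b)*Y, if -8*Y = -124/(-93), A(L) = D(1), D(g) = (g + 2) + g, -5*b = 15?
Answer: -1/6 ≈ -0.16667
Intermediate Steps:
b = -3 (b = -1/5*15 = -3)
D(g) = 2 + 2*g (D(g) = (2 + g) + g = 2 + 2*g)
A(L) = 4 (A(L) = 2 + 2*1 = 2 + 2 = 4)
Y = -1/6 (Y = -(-31)/(2*(-93)) = -(-31)*(-1)/(2*93) = -1/8*4/3 = -1/6 ≈ -0.16667)
(A((-1 - 5)*6) + b)*Y = (4 - 3)*(-1/6) = 1*(-1/6) = -1/6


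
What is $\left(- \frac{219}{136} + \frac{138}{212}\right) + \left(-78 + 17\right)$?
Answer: $- \frac{446603}{7208} \approx -61.959$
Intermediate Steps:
$\left(- \frac{219}{136} + \frac{138}{212}\right) + \left(-78 + 17\right) = \left(\left(-219\right) \frac{1}{136} + 138 \cdot \frac{1}{212}\right) - 61 = \left(- \frac{219}{136} + \frac{69}{106}\right) - 61 = - \frac{6915}{7208} - 61 = - \frac{446603}{7208}$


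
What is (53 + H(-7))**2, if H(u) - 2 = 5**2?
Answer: 6400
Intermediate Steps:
H(u) = 27 (H(u) = 2 + 5**2 = 2 + 25 = 27)
(53 + H(-7))**2 = (53 + 27)**2 = 80**2 = 6400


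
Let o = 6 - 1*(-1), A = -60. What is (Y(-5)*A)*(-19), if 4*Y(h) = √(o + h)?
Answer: 285*√2 ≈ 403.05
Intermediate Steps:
o = 7 (o = 6 + 1 = 7)
Y(h) = √(7 + h)/4
(Y(-5)*A)*(-19) = ((√(7 - 5)/4)*(-60))*(-19) = ((√2/4)*(-60))*(-19) = -15*√2*(-19) = 285*√2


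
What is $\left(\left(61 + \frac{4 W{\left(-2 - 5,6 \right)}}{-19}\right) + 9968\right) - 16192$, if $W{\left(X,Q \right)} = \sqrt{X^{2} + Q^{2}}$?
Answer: $-6163 - \frac{4 \sqrt{85}}{19} \approx -6164.9$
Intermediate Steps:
$W{\left(X,Q \right)} = \sqrt{Q^{2} + X^{2}}$
$\left(\left(61 + \frac{4 W{\left(-2 - 5,6 \right)}}{-19}\right) + 9968\right) - 16192 = \left(\left(61 + \frac{4 \sqrt{6^{2} + \left(-2 - 5\right)^{2}}}{-19}\right) + 9968\right) - 16192 = \left(\left(61 + 4 \sqrt{36 + \left(-2 - 5\right)^{2}} \left(- \frac{1}{19}\right)\right) + 9968\right) - 16192 = \left(\left(61 + 4 \sqrt{36 + \left(-7\right)^{2}} \left(- \frac{1}{19}\right)\right) + 9968\right) - 16192 = \left(\left(61 + 4 \sqrt{36 + 49} \left(- \frac{1}{19}\right)\right) + 9968\right) - 16192 = \left(\left(61 + 4 \sqrt{85} \left(- \frac{1}{19}\right)\right) + 9968\right) - 16192 = \left(\left(61 - \frac{4 \sqrt{85}}{19}\right) + 9968\right) - 16192 = \left(10029 - \frac{4 \sqrt{85}}{19}\right) - 16192 = -6163 - \frac{4 \sqrt{85}}{19}$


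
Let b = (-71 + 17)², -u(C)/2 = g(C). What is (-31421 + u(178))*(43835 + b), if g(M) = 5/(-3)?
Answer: -4406422003/3 ≈ -1.4688e+9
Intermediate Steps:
g(M) = -5/3 (g(M) = 5*(-⅓) = -5/3)
u(C) = 10/3 (u(C) = -2*(-5/3) = 10/3)
b = 2916 (b = (-54)² = 2916)
(-31421 + u(178))*(43835 + b) = (-31421 + 10/3)*(43835 + 2916) = -94253/3*46751 = -4406422003/3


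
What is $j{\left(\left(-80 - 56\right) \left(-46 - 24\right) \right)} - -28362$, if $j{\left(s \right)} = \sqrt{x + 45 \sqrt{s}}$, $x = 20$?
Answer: $28362 + 2 \sqrt{5 + 45 \sqrt{595}} \approx 28428.0$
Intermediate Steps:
$j{\left(s \right)} = \sqrt{20 + 45 \sqrt{s}}$
$j{\left(\left(-80 - 56\right) \left(-46 - 24\right) \right)} - -28362 = \sqrt{20 + 45 \sqrt{\left(-80 - 56\right) \left(-46 - 24\right)}} - -28362 = \sqrt{20 + 45 \sqrt{\left(-136\right) \left(-70\right)}} + 28362 = \sqrt{20 + 45 \sqrt{9520}} + 28362 = \sqrt{20 + 45 \cdot 4 \sqrt{595}} + 28362 = \sqrt{20 + 180 \sqrt{595}} + 28362 = 28362 + \sqrt{20 + 180 \sqrt{595}}$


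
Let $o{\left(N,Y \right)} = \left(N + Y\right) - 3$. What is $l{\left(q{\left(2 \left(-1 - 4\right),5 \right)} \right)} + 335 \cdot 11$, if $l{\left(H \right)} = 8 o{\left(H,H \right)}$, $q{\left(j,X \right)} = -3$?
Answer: $3613$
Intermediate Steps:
$o{\left(N,Y \right)} = -3 + N + Y$
$l{\left(H \right)} = -24 + 16 H$ ($l{\left(H \right)} = 8 \left(-3 + H + H\right) = 8 \left(-3 + 2 H\right) = -24 + 16 H$)
$l{\left(q{\left(2 \left(-1 - 4\right),5 \right)} \right)} + 335 \cdot 11 = \left(-24 + 16 \left(-3\right)\right) + 335 \cdot 11 = \left(-24 - 48\right) + 3685 = -72 + 3685 = 3613$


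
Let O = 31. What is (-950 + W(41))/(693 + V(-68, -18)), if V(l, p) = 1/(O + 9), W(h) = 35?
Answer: -36600/27721 ≈ -1.3203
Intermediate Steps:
V(l, p) = 1/40 (V(l, p) = 1/(31 + 9) = 1/40)
(-950 + W(41))/(693 + V(-68, -18)) = (-950 + 35)/(693 + 1/40) = -915/27721/40 = -915*40/27721 = -36600/27721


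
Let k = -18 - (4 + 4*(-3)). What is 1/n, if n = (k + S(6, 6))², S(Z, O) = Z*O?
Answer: 1/676 ≈ 0.0014793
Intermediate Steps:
S(Z, O) = O*Z
k = -10 (k = -18 - (4 - 12) = -18 - 1*(-8) = -18 + 8 = -10)
n = 676 (n = (-10 + 6*6)² = (-10 + 36)² = 26² = 676)
1/n = 1/676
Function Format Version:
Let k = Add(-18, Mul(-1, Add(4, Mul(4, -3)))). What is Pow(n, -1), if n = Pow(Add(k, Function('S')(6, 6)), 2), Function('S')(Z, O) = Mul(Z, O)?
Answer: Rational(1, 676) ≈ 0.0014793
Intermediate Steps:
Function('S')(Z, O) = Mul(O, Z)
k = -10 (k = Add(-18, Mul(-1, Add(4, -12))) = Add(-18, Mul(-1, -8)) = Add(-18, 8) = -10)
n = 676 (n = Pow(Add(-10, Mul(6, 6)), 2) = Pow(Add(-10, 36), 2) = Pow(26, 2) = 676)
Pow(n, -1) = Pow(676, -1) = Rational(1, 676)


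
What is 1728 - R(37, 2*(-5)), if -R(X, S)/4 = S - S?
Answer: 1728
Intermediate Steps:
R(X, S) = 0 (R(X, S) = -4*(S - S) = -4*0 = 0)
1728 - R(37, 2*(-5)) = 1728 - 1*0 = 1728 + 0 = 1728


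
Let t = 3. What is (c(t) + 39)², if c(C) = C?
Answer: 1764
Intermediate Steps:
(c(t) + 39)² = (3 + 39)² = 42² = 1764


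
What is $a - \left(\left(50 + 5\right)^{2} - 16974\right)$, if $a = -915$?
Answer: $13034$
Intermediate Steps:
$a - \left(\left(50 + 5\right)^{2} - 16974\right) = -915 - \left(\left(50 + 5\right)^{2} - 16974\right) = -915 - \left(55^{2} - 16974\right) = -915 - \left(3025 - 16974\right) = -915 - -13949 = -915 + 13949 = 13034$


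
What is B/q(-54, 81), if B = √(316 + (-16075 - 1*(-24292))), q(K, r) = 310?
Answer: √8533/310 ≈ 0.29798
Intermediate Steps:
B = √8533 (B = √(316 + (-16075 + 24292)) = √(316 + 8217) = √8533 ≈ 92.374)
B/q(-54, 81) = √8533/310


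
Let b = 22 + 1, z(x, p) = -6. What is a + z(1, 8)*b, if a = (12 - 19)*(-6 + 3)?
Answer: -117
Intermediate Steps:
b = 23
a = 21 (a = -7*(-3) = 21)
a + z(1, 8)*b = 21 - 6*23 = 21 - 138 = -117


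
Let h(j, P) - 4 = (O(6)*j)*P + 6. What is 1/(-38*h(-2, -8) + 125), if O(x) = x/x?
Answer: -1/863 ≈ -0.0011587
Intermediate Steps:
O(x) = 1
h(j, P) = 10 + P*j (h(j, P) = 4 + ((1*j)*P + 6) = 4 + (j*P + 6) = 4 + (P*j + 6) = 4 + (6 + P*j) = 10 + P*j)
1/(-38*h(-2, -8) + 125) = 1/(-38*(10 - 8*(-2)) + 125) = 1/(-38*(10 + 16) + 125) = 1/(-38*26 + 125) = 1/(-988 + 125) = 1/(-863) = -1/863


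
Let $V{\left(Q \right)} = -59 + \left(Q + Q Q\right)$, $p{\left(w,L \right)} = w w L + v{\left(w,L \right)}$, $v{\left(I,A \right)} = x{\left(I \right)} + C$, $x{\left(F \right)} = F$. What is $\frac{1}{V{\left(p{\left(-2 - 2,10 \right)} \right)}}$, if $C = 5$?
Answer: $\frac{1}{26023} \approx 3.8428 \cdot 10^{-5}$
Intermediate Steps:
$v{\left(I,A \right)} = 5 + I$ ($v{\left(I,A \right)} = I + 5 = 5 + I$)
$p{\left(w,L \right)} = 5 + w + L w^{2}$ ($p{\left(w,L \right)} = w w L + \left(5 + w\right) = w^{2} L + \left(5 + w\right) = L w^{2} + \left(5 + w\right) = 5 + w + L w^{2}$)
$V{\left(Q \right)} = -59 + Q + Q^{2}$ ($V{\left(Q \right)} = -59 + \left(Q + Q^{2}\right) = -59 + Q + Q^{2}$)
$\frac{1}{V{\left(p{\left(-2 - 2,10 \right)} \right)}} = \frac{1}{-59 + \left(5 - 4 + 10 \left(-2 - 2\right)^{2}\right) + \left(5 - 4 + 10 \left(-2 - 2\right)^{2}\right)^{2}} = \frac{1}{-59 + \left(5 - 4 + 10 \left(-4\right)^{2}\right) + \left(5 - 4 + 10 \left(-4\right)^{2}\right)^{2}} = \frac{1}{-59 + \left(5 - 4 + 10 \cdot 16\right) + \left(5 - 4 + 10 \cdot 16\right)^{2}} = \frac{1}{-59 + \left(5 - 4 + 160\right) + \left(5 - 4 + 160\right)^{2}} = \frac{1}{-59 + 161 + 161^{2}} = \frac{1}{-59 + 161 + 25921} = \frac{1}{26023}$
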